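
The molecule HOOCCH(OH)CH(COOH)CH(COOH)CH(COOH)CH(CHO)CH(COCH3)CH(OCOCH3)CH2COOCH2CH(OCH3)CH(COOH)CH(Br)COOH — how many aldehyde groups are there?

Taking each segment in turn:
  HOOC: –COOH: carbonyl C bonded to –OH and C → carboxylic acid (the –OH is not a separate alcohol).
  CH(OH): –OH on an sp³ carbon → alcohol (secondary).
  CH(COOH): pendant –COOH: carbonyl C bonded to C and –OH → carboxylic acid.
  CH(COOH): pendant –COOH: carbonyl C bonded to C and –OH → carboxylic acid.
  CH(COOH): pendant –COOH: carbonyl C bonded to C and –OH → carboxylic acid.
  CH(CHO): pendant –CHO: carbonyl C bonded to C and H → aldehyde.
  CH(COCH3): pendant –COCH3: carbonyl C bonded to two carbons → ketone.
  CH(OCOCH3): pendant –OC(=O)CH3: an acyloxy group → ester.
  CH2COOCH2: –C(=O)–O–C with C on the carbonyl side → ester.
  CH(OCH3): pendant –OCH3: C–O–C with sp³ C, no adjacent C=O → ether.
  CH(COOH): pendant –COOH: carbonyl C bonded to C and –OH → carboxylic acid.
  CH(Br): halogen on an sp³ carbon → alkyl halide.
  COOH: –COOH: carbonyl C bonded to –OH and C → carboxylic acid (the –OH is not a separate alcohol).
Aldehyde appears at: CH(CHO) → 1.

1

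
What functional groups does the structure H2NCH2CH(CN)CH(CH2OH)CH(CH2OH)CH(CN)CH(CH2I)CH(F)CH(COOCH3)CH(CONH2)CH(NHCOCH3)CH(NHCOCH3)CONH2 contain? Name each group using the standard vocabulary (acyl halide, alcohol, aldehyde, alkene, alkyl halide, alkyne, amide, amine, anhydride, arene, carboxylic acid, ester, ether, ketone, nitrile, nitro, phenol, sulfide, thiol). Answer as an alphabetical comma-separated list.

alcohol, alkyl halide, amide, amine, ester, nitrile

–NH2 on an sp³ carbon with no adjacent C=O → amine.
pendant –C≡N: nitrile.
pendant –CH2OH on an sp³ backbone C → alcohol.
pendant –CH2OH on an sp³ backbone C → alcohol.
pendant –C≡N: nitrile.
pendant –CH2X: halogen on sp³ carbon → alkyl halide.
halogen on an sp³ carbon → alkyl halide.
pendant –COOCH3: carbonyl C bonded to C and –OCH3 → ester.
pendant –CONH2: carbonyl C bonded to C and N → amide.
pendant –NHC(=O)CH3: N bonded to a carbonyl → amide (not amine).
pendant –NHC(=O)CH3: N bonded to a carbonyl → amide (not amine).
–C(=O)NH2: carbonyl C bonded to C and to N → amide (the N is not a separate amine).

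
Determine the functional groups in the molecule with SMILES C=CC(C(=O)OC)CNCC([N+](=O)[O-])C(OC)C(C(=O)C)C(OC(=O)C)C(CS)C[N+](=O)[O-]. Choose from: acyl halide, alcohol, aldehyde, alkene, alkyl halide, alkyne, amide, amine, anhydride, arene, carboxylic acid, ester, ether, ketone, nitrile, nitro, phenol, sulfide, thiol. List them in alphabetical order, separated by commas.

Reading the structure from left to right:
  CH2=CH: C=C double bond → alkene.
  CH(COOCH3): pendant –COOCH3: carbonyl C bonded to C and –OCH3 → ester.
  CH2NHCH2: C–N–C with sp³ carbons and no adjacent C=O → amine (secondary).
  CH(NO2): –NO2 on an sp³ carbon → nitro (the N=O is not a carbonyl).
  CH(OCH3): pendant –OCH3: C–O–C with sp³ C, no adjacent C=O → ether.
  CH(COCH3): pendant –COCH3: carbonyl C bonded to two carbons → ketone.
  CH(OCOCH3): pendant –OC(=O)CH3: an acyloxy group → ester.
  CH(CH2SH): pendant –CH2SH → thiol.
  CH2NO2: –NO2 on carbon → nitro group.

alkene, amine, ester, ether, ketone, nitro, thiol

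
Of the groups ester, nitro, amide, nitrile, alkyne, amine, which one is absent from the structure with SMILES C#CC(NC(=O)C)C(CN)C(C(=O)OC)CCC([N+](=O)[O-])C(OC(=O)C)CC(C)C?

nitrile

nitro: present (CH(NO2) — –NO2 on an sp³ carbon → nitro (the N=O is not a carbonyl)).
amine: present (CH(CH2NH2) — pendant –CH2NH2: N on sp³ C, no adjacent C=O → amine).
amide: present (CH(NHCOCH3) — pendant –NHC(=O)CH3: N bonded to a carbonyl → amide (not amine)).
alkyne: present (HC≡C — C≡C triple bond → alkyne).
ester: present (CH(COOCH3) — pendant –COOCH3: carbonyl C bonded to C and –OCH3 → ester).
nitrile: absent. In HC≡C, the triple bond is C≡C, not C≡N.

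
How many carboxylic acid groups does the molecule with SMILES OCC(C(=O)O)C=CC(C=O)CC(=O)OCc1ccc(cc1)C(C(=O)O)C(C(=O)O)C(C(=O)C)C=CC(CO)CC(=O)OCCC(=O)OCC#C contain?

HO– on an sp³ carbon → alcohol.
pendant –COOH: carbonyl C bonded to C and –OH → carboxylic acid.
C=C double bond → alkene.
pendant –CHO: carbonyl C bonded to C and H → aldehyde.
–C(=O)–O–C with C on the carbonyl side → ester.
para-disubstituted benzene ring → arene.
pendant –COOH: carbonyl C bonded to C and –OH → carboxylic acid.
pendant –COOH: carbonyl C bonded to C and –OH → carboxylic acid.
pendant –COCH3: carbonyl C bonded to two carbons → ketone.
C=C double bond → alkene.
pendant –CH2OH on an sp³ backbone C → alcohol.
–C(=O)–O–C with C on the carbonyl side → ester.
–C(=O)–O–C with C on the carbonyl side → ester.
C≡C triple bond → alkyne.
Carboxylic acid appears at: CH(COOH), CH(COOH), CH(COOH) → 3.

3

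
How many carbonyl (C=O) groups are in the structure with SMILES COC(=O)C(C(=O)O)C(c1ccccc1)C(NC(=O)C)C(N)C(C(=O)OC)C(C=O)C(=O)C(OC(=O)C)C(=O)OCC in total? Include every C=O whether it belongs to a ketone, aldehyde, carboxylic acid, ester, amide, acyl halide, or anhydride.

8

CH3OOC: ester, 1 C=O (running total 1).
CH(COOH): carboxylic acid, 1 C=O (running total 2).
CH(NHCOCH3): amide, 1 C=O (running total 3).
CH(COOCH3): ester, 1 C=O (running total 4).
CH(CHO): aldehyde, 1 C=O (running total 5).
CO: ketone, 1 C=O (running total 6).
CH(OCOCH3): ester, 1 C=O (running total 7).
COOCH2CH3: ester, 1 C=O (running total 8).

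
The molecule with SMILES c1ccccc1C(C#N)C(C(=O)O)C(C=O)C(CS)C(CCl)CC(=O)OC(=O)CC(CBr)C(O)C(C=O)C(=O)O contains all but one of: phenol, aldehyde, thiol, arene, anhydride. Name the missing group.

aldehyde: present (CH(CHO) — pendant –CHO: carbonyl C bonded to C and H → aldehyde).
arene: present (C6H5 — C6H5– phenyl ring → arene).
thiol: present (CH(CH2SH) — pendant –CH2SH → thiol).
anhydride: present (CH2CO-O-COCH2 — two acyl groups sharing one oxygen, –C(=O)–O–C(=O)– → anhydride).
phenol: absent. In CH(OH), the –OH is on an sp³ carbon, not on an aromatic ring, so it is an alcohol.

phenol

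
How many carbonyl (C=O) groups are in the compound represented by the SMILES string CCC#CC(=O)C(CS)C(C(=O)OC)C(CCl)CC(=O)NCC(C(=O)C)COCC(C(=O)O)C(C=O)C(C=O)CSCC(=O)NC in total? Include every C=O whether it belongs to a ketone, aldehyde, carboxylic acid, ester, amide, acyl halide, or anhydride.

CO: ketone, 1 C=O (running total 1).
CH(COOCH3): ester, 1 C=O (running total 2).
CH2CONHCH2: amide, 1 C=O (running total 3).
CH(COCH3): ketone, 1 C=O (running total 4).
CH(COOH): carboxylic acid, 1 C=O (running total 5).
CH(CHO): aldehyde, 1 C=O (running total 6).
CH(CHO): aldehyde, 1 C=O (running total 7).
CONHCH3: amide, 1 C=O (running total 8).

8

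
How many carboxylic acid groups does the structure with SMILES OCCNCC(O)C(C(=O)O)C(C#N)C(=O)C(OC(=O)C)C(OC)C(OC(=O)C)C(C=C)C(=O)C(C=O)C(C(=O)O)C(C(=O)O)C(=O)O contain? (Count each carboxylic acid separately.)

HO– on an sp³ carbon → alcohol.
C–N–C with sp³ carbons and no adjacent C=O → amine (secondary).
–OH on an sp³ carbon → alcohol (secondary).
pendant –COOH: carbonyl C bonded to C and –OH → carboxylic acid.
pendant –C≡N: nitrile.
–C(=O)– with carbon on both sides → ketone.
pendant –OC(=O)CH3: an acyloxy group → ester.
pendant –OCH3: C–O–C with sp³ C, no adjacent C=O → ether.
pendant –OC(=O)CH3: an acyloxy group → ester.
pendant –CH=CH2: C=C double bond → alkene.
–C(=O)– with carbon on both sides → ketone.
pendant –CHO: carbonyl C bonded to C and H → aldehyde.
pendant –COOH: carbonyl C bonded to C and –OH → carboxylic acid.
pendant –COOH: carbonyl C bonded to C and –OH → carboxylic acid.
–COOH: carbonyl C bonded to –OH and C → carboxylic acid (the –OH is not a separate alcohol).
Carboxylic acid appears at: CH(COOH), CH(COOH), CH(COOH), COOH → 4.

4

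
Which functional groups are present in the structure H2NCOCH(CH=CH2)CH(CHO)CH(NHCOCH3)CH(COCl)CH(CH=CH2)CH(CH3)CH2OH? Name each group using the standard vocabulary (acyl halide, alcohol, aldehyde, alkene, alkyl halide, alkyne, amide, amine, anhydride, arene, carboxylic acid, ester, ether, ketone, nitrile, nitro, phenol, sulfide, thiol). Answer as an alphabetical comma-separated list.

acyl halide, alcohol, aldehyde, alkene, amide

Working along the chain:
  H2NCO: –C(=O)NH2: carbonyl C bonded to C and to N → amide (the N is not a separate amine).
  CH(CH=CH2): pendant –CH=CH2: C=C double bond → alkene.
  CH(CHO): pendant –CHO: carbonyl C bonded to C and H → aldehyde.
  CH(NHCOCH3): pendant –NHC(=O)CH3: N bonded to a carbonyl → amide (not amine).
  CH(COCl): pendant –C(=O)X: carbonyl C bonded to C and halogen → acyl halide.
  CH(CH=CH2): pendant –CH=CH2: C=C double bond → alkene.
  CH2OH: –OH on an sp³ carbon → alcohol.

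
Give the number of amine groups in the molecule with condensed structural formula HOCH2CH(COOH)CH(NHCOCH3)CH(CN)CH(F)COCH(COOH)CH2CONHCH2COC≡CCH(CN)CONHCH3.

0

Reading the structure from left to right:
  HOCH2: HO– on an sp³ carbon → alcohol.
  CH(COOH): pendant –COOH: carbonyl C bonded to C and –OH → carboxylic acid.
  CH(NHCOCH3): pendant –NHC(=O)CH3: N bonded to a carbonyl → amide (not amine).
  CH(CN): pendant –C≡N: nitrile.
  CH(F): halogen on an sp³ carbon → alkyl halide.
  CO: –C(=O)– with carbon on both sides → ketone.
  CH(COOH): pendant –COOH: carbonyl C bonded to C and –OH → carboxylic acid.
  CH2CONHCH2: –C(=O)–N– linkage → amide (the N is not an amine).
  CO: –C(=O)– with carbon on both sides → ketone.
  C≡C: C≡C triple bond → alkyne.
  CH(CN): pendant –C≡N: nitrile.
  CONHCH3: –C(=O)NHCH3: carbonyl C bonded to C and to N → amide (the N is not an amine).
No segment is a amine: CH(NHCOCH3) is amide, not amine; CH(CN) is nitrile, not amine; CH2CONHCH2 is amide, not amine. → 0.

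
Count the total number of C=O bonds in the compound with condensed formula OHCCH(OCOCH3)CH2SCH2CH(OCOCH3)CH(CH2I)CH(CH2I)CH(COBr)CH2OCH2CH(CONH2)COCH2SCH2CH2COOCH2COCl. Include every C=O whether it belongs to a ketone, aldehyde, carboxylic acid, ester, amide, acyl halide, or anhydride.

8

OHC: aldehyde, 1 C=O (running total 1).
CH(OCOCH3): ester, 1 C=O (running total 2).
CH(OCOCH3): ester, 1 C=O (running total 3).
CH(COBr): acyl halide, 1 C=O (running total 4).
CH(CONH2): amide, 1 C=O (running total 5).
CO: ketone, 1 C=O (running total 6).
CH2COOCH2: ester, 1 C=O (running total 7).
COCl: acyl halide, 1 C=O (running total 8).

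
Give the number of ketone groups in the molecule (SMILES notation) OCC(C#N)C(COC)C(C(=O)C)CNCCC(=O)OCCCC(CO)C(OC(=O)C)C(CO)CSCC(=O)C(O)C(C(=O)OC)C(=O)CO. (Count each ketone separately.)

HO– on an sp³ carbon → alcohol.
pendant –C≡N: nitrile.
pendant –CH2OCH3: C–O–C linkage → ether.
pendant –COCH3: carbonyl C bonded to two carbons → ketone.
C–N–C with sp³ carbons and no adjacent C=O → amine (secondary).
–C(=O)–O–C with C on the carbonyl side → ester.
pendant –CH2OH on an sp³ backbone C → alcohol.
pendant –OC(=O)CH3: an acyloxy group → ester.
pendant –CH2OH on an sp³ backbone C → alcohol.
C–S–C linkage → sulfide (thioether).
–C(=O)– with carbon on both sides → ketone.
–OH on an sp³ carbon → alcohol (secondary).
pendant –COOCH3: carbonyl C bonded to C and –OCH3 → ester.
–C(=O)– with carbon on both sides → ketone.
–OH on an sp³ carbon → alcohol.
Ketone appears at: CH(COCH3), CO, CO → 3.

3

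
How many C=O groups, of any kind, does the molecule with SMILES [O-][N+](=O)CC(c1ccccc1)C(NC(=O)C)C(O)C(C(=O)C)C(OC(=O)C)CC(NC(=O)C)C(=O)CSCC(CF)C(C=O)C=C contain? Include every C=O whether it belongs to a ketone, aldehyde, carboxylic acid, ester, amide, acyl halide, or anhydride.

6

CH(NHCOCH3): amide, 1 C=O (running total 1).
CH(COCH3): ketone, 1 C=O (running total 2).
CH(OCOCH3): ester, 1 C=O (running total 3).
CH(NHCOCH3): amide, 1 C=O (running total 4).
CO: ketone, 1 C=O (running total 5).
CH(CHO): aldehyde, 1 C=O (running total 6).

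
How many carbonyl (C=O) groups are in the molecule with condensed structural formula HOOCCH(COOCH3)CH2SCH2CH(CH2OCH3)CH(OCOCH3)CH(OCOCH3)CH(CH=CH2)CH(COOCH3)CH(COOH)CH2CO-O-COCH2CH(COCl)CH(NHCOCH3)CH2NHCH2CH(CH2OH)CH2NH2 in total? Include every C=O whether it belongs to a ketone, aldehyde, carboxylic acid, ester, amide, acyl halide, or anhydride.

10

HOOC: carboxylic acid, 1 C=O (running total 1).
CH(COOCH3): ester, 1 C=O (running total 2).
CH(OCOCH3): ester, 1 C=O (running total 3).
CH(OCOCH3): ester, 1 C=O (running total 4).
CH(COOCH3): ester, 1 C=O (running total 5).
CH(COOH): carboxylic acid, 1 C=O (running total 6).
CH2CO-O-COCH2: anhydride, 2 C=O (running total 8).
CH(COCl): acyl halide, 1 C=O (running total 9).
CH(NHCOCH3): amide, 1 C=O (running total 10).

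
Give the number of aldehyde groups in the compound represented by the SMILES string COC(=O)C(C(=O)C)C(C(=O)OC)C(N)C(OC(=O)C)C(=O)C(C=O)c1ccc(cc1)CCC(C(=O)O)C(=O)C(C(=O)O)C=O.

CH3O–C(=O)–: carbonyl C bonded to C and to –OCH3 → ester (not ketone + ether).
pendant –COCH3: carbonyl C bonded to two carbons → ketone.
pendant –COOCH3: carbonyl C bonded to C and –OCH3 → ester.
–NH2 on an sp³ carbon with no adjacent C=O → amine.
pendant –OC(=O)CH3: an acyloxy group → ester.
–C(=O)– with carbon on both sides → ketone.
pendant –CHO: carbonyl C bonded to C and H → aldehyde.
para-disubstituted benzene ring → arene.
pendant –COOH: carbonyl C bonded to C and –OH → carboxylic acid.
–C(=O)– with carbon on both sides → ketone.
pendant –COOH: carbonyl C bonded to C and –OH → carboxylic acid.
terminal –CHO: carbonyl C bonded to H and C → aldehyde.
Aldehyde appears at: CH(CHO), CHO → 2.

2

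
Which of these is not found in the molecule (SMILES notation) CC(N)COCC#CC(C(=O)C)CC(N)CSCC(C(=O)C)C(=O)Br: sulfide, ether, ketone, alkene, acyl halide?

alkene

sulfide: present (CH2SCH2 — C–S–C linkage → sulfide (thioether)).
ether: present (CH2OCH2 — C–O–C with sp³ carbons on both sides and no adjacent C=O → ether).
ketone: present (CH(COCH3) — pendant –COCH3: carbonyl C bonded to two carbons → ketone).
acyl halide: present (COBr — –C(=O)Br: carbonyl C bonded to C and to a halogen → acyl halide (not alkyl halide)).
alkene: no segment matches this pattern.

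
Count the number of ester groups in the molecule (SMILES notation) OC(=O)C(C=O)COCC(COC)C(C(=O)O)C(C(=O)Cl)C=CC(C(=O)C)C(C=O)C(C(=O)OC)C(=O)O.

1

–COOH: carbonyl C bonded to –OH and C → carboxylic acid (the –OH is not a separate alcohol).
pendant –CHO: carbonyl C bonded to C and H → aldehyde.
C–O–C with sp³ carbons on both sides and no adjacent C=O → ether.
pendant –CH2OCH3: C–O–C linkage → ether.
pendant –COOH: carbonyl C bonded to C and –OH → carboxylic acid.
pendant –C(=O)X: carbonyl C bonded to C and halogen → acyl halide.
C=C double bond → alkene.
pendant –COCH3: carbonyl C bonded to two carbons → ketone.
pendant –CHO: carbonyl C bonded to C and H → aldehyde.
pendant –COOCH3: carbonyl C bonded to C and –OCH3 → ester.
–COOH: carbonyl C bonded to –OH and C → carboxylic acid (the –OH is not a separate alcohol).
Ester appears at: CH(COOCH3) → 1.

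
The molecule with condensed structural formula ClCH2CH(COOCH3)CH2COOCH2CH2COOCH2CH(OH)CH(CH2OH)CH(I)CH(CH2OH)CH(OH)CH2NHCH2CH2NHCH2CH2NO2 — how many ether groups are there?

0

Reading the structure from left to right:
  ClCH2: halogen on an sp³ carbon → alkyl halide.
  CH(COOCH3): pendant –COOCH3: carbonyl C bonded to C and –OCH3 → ester.
  CH2COOCH2: –C(=O)–O–C with C on the carbonyl side → ester.
  CH2COOCH2: –C(=O)–O–C with C on the carbonyl side → ester.
  CH(OH): –OH on an sp³ carbon → alcohol (secondary).
  CH(CH2OH): pendant –CH2OH on an sp³ backbone C → alcohol.
  CH(I): halogen on an sp³ carbon → alkyl halide.
  CH(CH2OH): pendant –CH2OH on an sp³ backbone C → alcohol.
  CH(OH): –OH on an sp³ carbon → alcohol (secondary).
  CH2NHCH2: C–N–C with sp³ carbons and no adjacent C=O → amine (secondary).
  CH2NHCH2: C–N–C with sp³ carbons and no adjacent C=O → amine (secondary).
  CH2NO2: –NO2 on carbon → nitro group.
No segment is a ether: CH(COOCH3) is ester, not ether; CH2COOCH2 is ester, not ether; CH2COOCH2 is ester, not ether. → 0.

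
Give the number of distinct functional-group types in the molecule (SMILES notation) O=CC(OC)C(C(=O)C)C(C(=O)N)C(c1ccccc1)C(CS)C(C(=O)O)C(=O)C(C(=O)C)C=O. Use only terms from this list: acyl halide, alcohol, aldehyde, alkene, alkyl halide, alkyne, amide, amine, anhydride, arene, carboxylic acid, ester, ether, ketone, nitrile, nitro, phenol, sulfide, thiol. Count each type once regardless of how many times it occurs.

Taking each segment in turn:
  OHC: terminal –CHO: carbonyl C bonded to H and C → aldehyde.
  CH(OCH3): pendant –OCH3: C–O–C with sp³ C, no adjacent C=O → ether.
  CH(COCH3): pendant –COCH3: carbonyl C bonded to two carbons → ketone.
  CH(CONH2): pendant –CONH2: carbonyl C bonded to C and N → amide.
  CH(C6H5): pendant –C6H5: benzene ring → arene.
  CH(CH2SH): pendant –CH2SH → thiol.
  CH(COOH): pendant –COOH: carbonyl C bonded to C and –OH → carboxylic acid.
  CO: –C(=O)– with carbon on both sides → ketone.
  CH(COCH3): pendant –COCH3: carbonyl C bonded to two carbons → ketone.
  CHO: terminal –CHO: carbonyl C bonded to H and C → aldehyde.
Distinct types present: aldehyde, amide, arene, carboxylic acid, ether, ketone, thiol.

7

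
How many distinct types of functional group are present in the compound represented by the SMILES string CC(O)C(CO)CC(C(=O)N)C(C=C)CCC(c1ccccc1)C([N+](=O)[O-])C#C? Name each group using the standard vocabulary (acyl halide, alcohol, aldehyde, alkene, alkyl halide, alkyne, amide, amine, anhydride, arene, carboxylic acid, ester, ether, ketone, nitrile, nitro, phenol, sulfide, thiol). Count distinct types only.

Working along the chain:
  CH(OH): –OH on an sp³ carbon → alcohol (secondary).
  CH(CH2OH): pendant –CH2OH on an sp³ backbone C → alcohol.
  CH(CONH2): pendant –CONH2: carbonyl C bonded to C and N → amide.
  CH(CH=CH2): pendant –CH=CH2: C=C double bond → alkene.
  CH(C6H5): pendant –C6H5: benzene ring → arene.
  CH(NO2): –NO2 on an sp³ carbon → nitro (the N=O is not a carbonyl).
  C≡CH: C≡C triple bond → alkyne.
Distinct types present: alcohol, alkene, alkyne, amide, arene, nitro.

6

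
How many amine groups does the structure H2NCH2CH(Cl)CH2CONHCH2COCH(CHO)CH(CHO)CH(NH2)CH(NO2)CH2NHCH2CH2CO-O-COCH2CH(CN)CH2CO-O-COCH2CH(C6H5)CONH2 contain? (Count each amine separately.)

3

–NH2 on an sp³ carbon with no adjacent C=O → amine.
halogen on an sp³ carbon → alkyl halide.
–C(=O)–N– linkage → amide (the N is not an amine).
–C(=O)– with carbon on both sides → ketone.
pendant –CHO: carbonyl C bonded to C and H → aldehyde.
pendant –CHO: carbonyl C bonded to C and H → aldehyde.
–NH2 on an sp³ carbon with no adjacent C=O → amine.
–NO2 on an sp³ carbon → nitro (the N=O is not a carbonyl).
C–N–C with sp³ carbons and no adjacent C=O → amine (secondary).
two acyl groups sharing one oxygen, –C(=O)–O–C(=O)– → anhydride.
pendant –C≡N: nitrile.
two acyl groups sharing one oxygen, –C(=O)–O–C(=O)– → anhydride.
pendant –C6H5: benzene ring → arene.
–C(=O)NH2: carbonyl C bonded to C and to N → amide (the N is not a separate amine).
Amine appears at: H2NCH2, CH(NH2), CH2NHCH2 → 3.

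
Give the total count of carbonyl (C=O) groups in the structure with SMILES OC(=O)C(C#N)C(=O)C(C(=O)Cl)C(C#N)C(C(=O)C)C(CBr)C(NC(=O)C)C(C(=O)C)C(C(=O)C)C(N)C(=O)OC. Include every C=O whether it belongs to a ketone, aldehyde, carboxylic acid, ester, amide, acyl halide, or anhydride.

8

HOOC: carboxylic acid, 1 C=O (running total 1).
CO: ketone, 1 C=O (running total 2).
CH(COCl): acyl halide, 1 C=O (running total 3).
CH(COCH3): ketone, 1 C=O (running total 4).
CH(NHCOCH3): amide, 1 C=O (running total 5).
CH(COCH3): ketone, 1 C=O (running total 6).
CH(COCH3): ketone, 1 C=O (running total 7).
COOCH3: ester, 1 C=O (running total 8).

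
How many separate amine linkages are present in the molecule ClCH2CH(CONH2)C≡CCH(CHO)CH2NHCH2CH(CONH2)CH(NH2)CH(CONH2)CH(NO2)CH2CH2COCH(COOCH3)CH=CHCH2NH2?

3

Taking each segment in turn:
  ClCH2: halogen on an sp³ carbon → alkyl halide.
  CH(CONH2): pendant –CONH2: carbonyl C bonded to C and N → amide.
  C≡C: C≡C triple bond → alkyne.
  CH(CHO): pendant –CHO: carbonyl C bonded to C and H → aldehyde.
  CH2NHCH2: C–N–C with sp³ carbons and no adjacent C=O → amine (secondary).
  CH(CONH2): pendant –CONH2: carbonyl C bonded to C and N → amide.
  CH(NH2): –NH2 on an sp³ carbon with no adjacent C=O → amine.
  CH(CONH2): pendant –CONH2: carbonyl C bonded to C and N → amide.
  CH(NO2): –NO2 on an sp³ carbon → nitro (the N=O is not a carbonyl).
  CO: –C(=O)– with carbon on both sides → ketone.
  CH(COOCH3): pendant –COOCH3: carbonyl C bonded to C and –OCH3 → ester.
  CH=CH: C=C double bond → alkene.
  CH2NH2: –NH2 on an sp³ carbon with no adjacent C=O → amine.
Amine appears at: CH2NHCH2, CH(NH2), CH2NH2 → 3.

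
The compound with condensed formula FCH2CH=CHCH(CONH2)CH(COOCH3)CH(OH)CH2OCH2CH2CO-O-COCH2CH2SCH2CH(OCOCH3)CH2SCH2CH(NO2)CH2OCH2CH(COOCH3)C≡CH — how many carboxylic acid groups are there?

0

Working along the chain:
  FCH2: halogen on an sp³ carbon → alkyl halide.
  CH=CH: C=C double bond → alkene.
  CH(CONH2): pendant –CONH2: carbonyl C bonded to C and N → amide.
  CH(COOCH3): pendant –COOCH3: carbonyl C bonded to C and –OCH3 → ester.
  CH(OH): –OH on an sp³ carbon → alcohol (secondary).
  CH2OCH2: C–O–C with sp³ carbons on both sides and no adjacent C=O → ether.
  CH2CO-O-COCH2: two acyl groups sharing one oxygen, –C(=O)–O–C(=O)– → anhydride.
  CH2SCH2: C–S–C linkage → sulfide (thioether).
  CH(OCOCH3): pendant –OC(=O)CH3: an acyloxy group → ester.
  CH2SCH2: C–S–C linkage → sulfide (thioether).
  CH(NO2): –NO2 on an sp³ carbon → nitro (the N=O is not a carbonyl).
  CH2OCH2: C–O–C with sp³ carbons on both sides and no adjacent C=O → ether.
  CH(COOCH3): pendant –COOCH3: carbonyl C bonded to C and –OCH3 → ester.
  C≡CH: C≡C triple bond → alkyne.
No segment is a carboxylic acid: CH(CONH2) is amide, not carboxylic acid; CH(COOCH3) is ester, not carboxylic acid; CH(OH) is alcohol, not carboxylic acid. → 0.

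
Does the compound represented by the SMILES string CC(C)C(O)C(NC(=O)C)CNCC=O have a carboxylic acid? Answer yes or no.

–OH on an sp³ carbon → alcohol (secondary).
pendant –NHC(=O)CH3: N bonded to a carbonyl → amide (not amine).
C–N–C with sp³ carbons and no adjacent C=O → amine (secondary).
terminal –CHO: carbonyl C bonded to H and C → aldehyde.
In CH(NHCOCH3), the carbonyl is bonded to nitrogen, not to –OH; that is an amide.
The groups actually present are: alcohol, aldehyde, amide, amine.

no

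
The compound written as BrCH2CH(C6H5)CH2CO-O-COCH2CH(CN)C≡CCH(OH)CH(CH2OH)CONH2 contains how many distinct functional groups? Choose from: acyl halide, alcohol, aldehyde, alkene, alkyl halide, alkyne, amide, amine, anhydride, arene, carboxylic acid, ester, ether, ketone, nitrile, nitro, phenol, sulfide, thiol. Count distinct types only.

Working along the chain:
  BrCH2: halogen on an sp³ carbon → alkyl halide.
  CH(C6H5): pendant –C6H5: benzene ring → arene.
  CH2CO-O-COCH2: two acyl groups sharing one oxygen, –C(=O)–O–C(=O)– → anhydride.
  CH(CN): pendant –C≡N: nitrile.
  C≡C: C≡C triple bond → alkyne.
  CH(OH): –OH on an sp³ carbon → alcohol (secondary).
  CH(CH2OH): pendant –CH2OH on an sp³ backbone C → alcohol.
  CONH2: –C(=O)NH2: carbonyl C bonded to C and to N → amide (the N is not a separate amine).
Distinct types present: alcohol, alkyl halide, alkyne, amide, anhydride, arene, nitrile.

7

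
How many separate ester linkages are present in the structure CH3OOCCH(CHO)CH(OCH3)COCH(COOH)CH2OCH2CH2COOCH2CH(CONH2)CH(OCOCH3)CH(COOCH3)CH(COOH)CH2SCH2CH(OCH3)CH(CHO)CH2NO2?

Reading the structure from left to right:
  CH3OOC: CH3O–C(=O)–: carbonyl C bonded to C and to –OCH3 → ester (not ketone + ether).
  CH(CHO): pendant –CHO: carbonyl C bonded to C and H → aldehyde.
  CH(OCH3): pendant –OCH3: C–O–C with sp³ C, no adjacent C=O → ether.
  CO: –C(=O)– with carbon on both sides → ketone.
  CH(COOH): pendant –COOH: carbonyl C bonded to C and –OH → carboxylic acid.
  CH2OCH2: C–O–C with sp³ carbons on both sides and no adjacent C=O → ether.
  CH2COOCH2: –C(=O)–O–C with C on the carbonyl side → ester.
  CH(CONH2): pendant –CONH2: carbonyl C bonded to C and N → amide.
  CH(OCOCH3): pendant –OC(=O)CH3: an acyloxy group → ester.
  CH(COOCH3): pendant –COOCH3: carbonyl C bonded to C and –OCH3 → ester.
  CH(COOH): pendant –COOH: carbonyl C bonded to C and –OH → carboxylic acid.
  CH2SCH2: C–S–C linkage → sulfide (thioether).
  CH(OCH3): pendant –OCH3: C–O–C with sp³ C, no adjacent C=O → ether.
  CH(CHO): pendant –CHO: carbonyl C bonded to C and H → aldehyde.
  CH2NO2: –NO2 on carbon → nitro group.
Ester appears at: CH3OOC, CH2COOCH2, CH(OCOCH3), CH(COOCH3) → 4.

4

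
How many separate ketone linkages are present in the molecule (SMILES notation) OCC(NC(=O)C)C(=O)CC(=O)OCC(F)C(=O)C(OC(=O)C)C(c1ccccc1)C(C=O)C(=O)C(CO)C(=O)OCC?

3

Taking each segment in turn:
  HOCH2: HO– on an sp³ carbon → alcohol.
  CH(NHCOCH3): pendant –NHC(=O)CH3: N bonded to a carbonyl → amide (not amine).
  CO: –C(=O)– with carbon on both sides → ketone.
  CH2COOCH2: –C(=O)–O–C with C on the carbonyl side → ester.
  CH(F): halogen on an sp³ carbon → alkyl halide.
  CO: –C(=O)– with carbon on both sides → ketone.
  CH(OCOCH3): pendant –OC(=O)CH3: an acyloxy group → ester.
  CH(C6H5): pendant –C6H5: benzene ring → arene.
  CH(CHO): pendant –CHO: carbonyl C bonded to C and H → aldehyde.
  CO: –C(=O)– with carbon on both sides → ketone.
  CH(CH2OH): pendant –CH2OH on an sp³ backbone C → alcohol.
  COOCH2CH3: –C(=O)OCH2CH3: carbonyl C bonded to C and to –OEt → ester.
Ketone appears at: CO, CO, CO → 3.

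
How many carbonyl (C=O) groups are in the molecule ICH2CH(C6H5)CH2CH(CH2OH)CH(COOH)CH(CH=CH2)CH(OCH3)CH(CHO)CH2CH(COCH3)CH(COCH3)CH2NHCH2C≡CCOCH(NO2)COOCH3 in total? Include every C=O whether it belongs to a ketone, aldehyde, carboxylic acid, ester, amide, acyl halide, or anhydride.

6

CH(COOH): carboxylic acid, 1 C=O (running total 1).
CH(CHO): aldehyde, 1 C=O (running total 2).
CH(COCH3): ketone, 1 C=O (running total 3).
CH(COCH3): ketone, 1 C=O (running total 4).
CO: ketone, 1 C=O (running total 5).
COOCH3: ester, 1 C=O (running total 6).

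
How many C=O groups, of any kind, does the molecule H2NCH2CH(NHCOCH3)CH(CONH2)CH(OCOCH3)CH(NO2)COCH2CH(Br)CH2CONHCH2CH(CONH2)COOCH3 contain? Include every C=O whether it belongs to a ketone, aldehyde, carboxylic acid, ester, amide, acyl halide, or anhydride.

7

CH(NHCOCH3): amide, 1 C=O (running total 1).
CH(CONH2): amide, 1 C=O (running total 2).
CH(OCOCH3): ester, 1 C=O (running total 3).
CO: ketone, 1 C=O (running total 4).
CH2CONHCH2: amide, 1 C=O (running total 5).
CH(CONH2): amide, 1 C=O (running total 6).
COOCH3: ester, 1 C=O (running total 7).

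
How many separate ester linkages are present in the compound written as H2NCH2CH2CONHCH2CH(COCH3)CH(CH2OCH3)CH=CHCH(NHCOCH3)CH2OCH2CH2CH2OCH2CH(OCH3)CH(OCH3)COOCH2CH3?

1

–NH2 on an sp³ carbon with no adjacent C=O → amine.
–C(=O)–N– linkage → amide (the N is not an amine).
pendant –COCH3: carbonyl C bonded to two carbons → ketone.
pendant –CH2OCH3: C–O–C linkage → ether.
C=C double bond → alkene.
pendant –NHC(=O)CH3: N bonded to a carbonyl → amide (not amine).
C–O–C with sp³ carbons on both sides and no adjacent C=O → ether.
C–O–C with sp³ carbons on both sides and no adjacent C=O → ether.
pendant –OCH3: C–O–C with sp³ C, no adjacent C=O → ether.
pendant –OCH3: C–O–C with sp³ C, no adjacent C=O → ether.
–C(=O)OCH2CH3: carbonyl C bonded to C and to –OEt → ester.
Ester appears at: COOCH2CH3 → 1.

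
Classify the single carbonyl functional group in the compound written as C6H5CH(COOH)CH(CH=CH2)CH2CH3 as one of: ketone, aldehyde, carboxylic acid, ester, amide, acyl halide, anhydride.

carboxylic acid

The carbonyl is in the CH(COOH) segment: pendant –COOH: carbonyl C bonded to C and –OH → carboxylic acid.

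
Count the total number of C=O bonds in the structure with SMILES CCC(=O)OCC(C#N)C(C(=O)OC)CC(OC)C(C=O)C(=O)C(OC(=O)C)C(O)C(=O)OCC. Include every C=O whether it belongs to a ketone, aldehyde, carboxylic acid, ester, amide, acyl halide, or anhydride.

6

CH2COOCH2: ester, 1 C=O (running total 1).
CH(COOCH3): ester, 1 C=O (running total 2).
CH(CHO): aldehyde, 1 C=O (running total 3).
CO: ketone, 1 C=O (running total 4).
CH(OCOCH3): ester, 1 C=O (running total 5).
COOCH2CH3: ester, 1 C=O (running total 6).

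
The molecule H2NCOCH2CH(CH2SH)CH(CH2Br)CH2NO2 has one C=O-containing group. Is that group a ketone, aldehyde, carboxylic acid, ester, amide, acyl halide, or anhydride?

The carbonyl is in the H2NCO segment: –C(=O)NH2: carbonyl C bonded to C and to N → amide (the N is not a separate amine).

amide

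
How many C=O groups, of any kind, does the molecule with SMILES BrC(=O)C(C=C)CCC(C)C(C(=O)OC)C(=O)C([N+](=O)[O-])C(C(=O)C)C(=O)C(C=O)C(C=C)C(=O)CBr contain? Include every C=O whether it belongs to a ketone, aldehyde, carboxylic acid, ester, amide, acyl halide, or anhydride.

BrCO: acyl halide, 1 C=O (running total 1).
CH(COOCH3): ester, 1 C=O (running total 2).
CO: ketone, 1 C=O (running total 3).
CH(COCH3): ketone, 1 C=O (running total 4).
CO: ketone, 1 C=O (running total 5).
CH(CHO): aldehyde, 1 C=O (running total 6).
CO: ketone, 1 C=O (running total 7).

7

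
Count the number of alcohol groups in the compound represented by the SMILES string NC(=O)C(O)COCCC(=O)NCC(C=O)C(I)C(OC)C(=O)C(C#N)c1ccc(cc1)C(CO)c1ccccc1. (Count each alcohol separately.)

2

Taking each segment in turn:
  H2NCO: –C(=O)NH2: carbonyl C bonded to C and to N → amide (the N is not a separate amine).
  CH(OH): –OH on an sp³ carbon → alcohol (secondary).
  CH2OCH2: C–O–C with sp³ carbons on both sides and no adjacent C=O → ether.
  CH2CONHCH2: –C(=O)–N– linkage → amide (the N is not an amine).
  CH(CHO): pendant –CHO: carbonyl C bonded to C and H → aldehyde.
  CH(I): halogen on an sp³ carbon → alkyl halide.
  CH(OCH3): pendant –OCH3: C–O–C with sp³ C, no adjacent C=O → ether.
  CO: –C(=O)– with carbon on both sides → ketone.
  CH(CN): pendant –C≡N: nitrile.
  C6H4: para-disubstituted benzene ring → arene.
  CH(CH2OH): pendant –CH2OH on an sp³ backbone C → alcohol.
  C6H5: –C6H5 phenyl ring → arene.
Alcohol appears at: CH(OH), CH(CH2OH) → 2.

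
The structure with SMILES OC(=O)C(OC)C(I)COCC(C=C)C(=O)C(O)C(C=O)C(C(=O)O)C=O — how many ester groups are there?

0

–COOH: carbonyl C bonded to –OH and C → carboxylic acid (the –OH is not a separate alcohol).
pendant –OCH3: C–O–C with sp³ C, no adjacent C=O → ether.
halogen on an sp³ carbon → alkyl halide.
C–O–C with sp³ carbons on both sides and no adjacent C=O → ether.
pendant –CH=CH2: C=C double bond → alkene.
–C(=O)– with carbon on both sides → ketone.
–OH on an sp³ carbon → alcohol (secondary).
pendant –CHO: carbonyl C bonded to C and H → aldehyde.
pendant –COOH: carbonyl C bonded to C and –OH → carboxylic acid.
terminal –CHO: carbonyl C bonded to H and C → aldehyde.
No segment is a ester: HOOC is carboxylic acid, not ester; CH(OCH3) is ether, not ester; CH2OCH2 is ether, not ester. → 0.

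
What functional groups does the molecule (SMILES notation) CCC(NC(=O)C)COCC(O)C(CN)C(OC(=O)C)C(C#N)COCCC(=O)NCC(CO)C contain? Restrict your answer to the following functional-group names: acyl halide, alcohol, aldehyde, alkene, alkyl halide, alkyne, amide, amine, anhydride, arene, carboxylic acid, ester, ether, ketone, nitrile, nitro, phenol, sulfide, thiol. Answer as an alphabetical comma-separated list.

alcohol, amide, amine, ester, ether, nitrile

pendant –NHC(=O)CH3: N bonded to a carbonyl → amide (not amine).
C–O–C with sp³ carbons on both sides and no adjacent C=O → ether.
–OH on an sp³ carbon → alcohol (secondary).
pendant –CH2NH2: N on sp³ C, no adjacent C=O → amine.
pendant –OC(=O)CH3: an acyloxy group → ester.
pendant –C≡N: nitrile.
C–O–C with sp³ carbons on both sides and no adjacent C=O → ether.
–C(=O)–N– linkage → amide (the N is not an amine).
pendant –CH2OH on an sp³ backbone C → alcohol.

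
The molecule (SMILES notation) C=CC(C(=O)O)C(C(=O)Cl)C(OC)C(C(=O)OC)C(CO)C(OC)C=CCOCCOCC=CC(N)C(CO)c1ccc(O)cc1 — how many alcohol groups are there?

Taking each segment in turn:
  CH2=CH: C=C double bond → alkene.
  CH(COOH): pendant –COOH: carbonyl C bonded to C and –OH → carboxylic acid.
  CH(COCl): pendant –C(=O)X: carbonyl C bonded to C and halogen → acyl halide.
  CH(OCH3): pendant –OCH3: C–O–C with sp³ C, no adjacent C=O → ether.
  CH(COOCH3): pendant –COOCH3: carbonyl C bonded to C and –OCH3 → ester.
  CH(CH2OH): pendant –CH2OH on an sp³ backbone C → alcohol.
  CH(OCH3): pendant –OCH3: C–O–C with sp³ C, no adjacent C=O → ether.
  CH=CH: C=C double bond → alkene.
  CH2OCH2: C–O–C with sp³ carbons on both sides and no adjacent C=O → ether.
  CH2OCH2: C–O–C with sp³ carbons on both sides and no adjacent C=O → ether.
  CH=CH: C=C double bond → alkene.
  CH(NH2): –NH2 on an sp³ carbon with no adjacent C=O → amine.
  CH(CH2OH): pendant –CH2OH on an sp³ backbone C → alcohol.
  C6H4OH: –OH attached directly to an aromatic ring → phenol (not alcohol); the ring itself is an arene.
Alcohol appears at: CH(CH2OH), CH(CH2OH) → 2.

2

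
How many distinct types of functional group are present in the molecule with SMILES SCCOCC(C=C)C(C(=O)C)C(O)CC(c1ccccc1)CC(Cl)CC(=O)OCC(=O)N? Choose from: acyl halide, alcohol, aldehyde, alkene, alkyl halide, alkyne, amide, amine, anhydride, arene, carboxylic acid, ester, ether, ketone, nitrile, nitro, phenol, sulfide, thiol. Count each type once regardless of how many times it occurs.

–SH on an sp³ carbon → thiol.
C–O–C with sp³ carbons on both sides and no adjacent C=O → ether.
pendant –CH=CH2: C=C double bond → alkene.
pendant –COCH3: carbonyl C bonded to two carbons → ketone.
–OH on an sp³ carbon → alcohol (secondary).
pendant –C6H5: benzene ring → arene.
halogen on an sp³ carbon → alkyl halide.
–C(=O)–O–C with C on the carbonyl side → ester.
–C(=O)NH2: carbonyl C bonded to C and to N → amide (the N is not a separate amine).
Distinct types present: alcohol, alkene, alkyl halide, amide, arene, ester, ether, ketone, thiol.

9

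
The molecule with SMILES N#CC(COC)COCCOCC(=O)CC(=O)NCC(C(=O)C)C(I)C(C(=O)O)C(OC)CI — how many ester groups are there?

Taking each segment in turn:
  N≡C: N≡C–: carbon triple-bonded to nitrogen → nitrile.
  CH(CH2OCH3): pendant –CH2OCH3: C–O–C linkage → ether.
  CH2OCH2: C–O–C with sp³ carbons on both sides and no adjacent C=O → ether.
  CH2OCH2: C–O–C with sp³ carbons on both sides and no adjacent C=O → ether.
  CO: –C(=O)– with carbon on both sides → ketone.
  CH2CONHCH2: –C(=O)–N– linkage → amide (the N is not an amine).
  CH(COCH3): pendant –COCH3: carbonyl C bonded to two carbons → ketone.
  CH(I): halogen on an sp³ carbon → alkyl halide.
  CH(COOH): pendant –COOH: carbonyl C bonded to C and –OH → carboxylic acid.
  CH(OCH3): pendant –OCH3: C–O–C with sp³ C, no adjacent C=O → ether.
  CH2I: halogen on an sp³ carbon → alkyl halide.
No segment is a ester: CH(CH2OCH3) is ether, not ester; CH2OCH2 is ether, not ester; CH2OCH2 is ether, not ester. → 0.

0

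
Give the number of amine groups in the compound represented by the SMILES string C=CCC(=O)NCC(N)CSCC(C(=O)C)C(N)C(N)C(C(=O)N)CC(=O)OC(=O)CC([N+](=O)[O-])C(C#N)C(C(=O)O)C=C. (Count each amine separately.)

Reading the structure from left to right:
  CH2=CH: C=C double bond → alkene.
  CH2CONHCH2: –C(=O)–N– linkage → amide (the N is not an amine).
  CH(NH2): –NH2 on an sp³ carbon with no adjacent C=O → amine.
  CH2SCH2: C–S–C linkage → sulfide (thioether).
  CH(COCH3): pendant –COCH3: carbonyl C bonded to two carbons → ketone.
  CH(NH2): –NH2 on an sp³ carbon with no adjacent C=O → amine.
  CH(NH2): –NH2 on an sp³ carbon with no adjacent C=O → amine.
  CH(CONH2): pendant –CONH2: carbonyl C bonded to C and N → amide.
  CH2CO-O-COCH2: two acyl groups sharing one oxygen, –C(=O)–O–C(=O)– → anhydride.
  CH(NO2): –NO2 on an sp³ carbon → nitro (the N=O is not a carbonyl).
  CH(CN): pendant –C≡N: nitrile.
  CH(COOH): pendant –COOH: carbonyl C bonded to C and –OH → carboxylic acid.
  CH=CH2: C=C double bond → alkene.
Amine appears at: CH(NH2), CH(NH2), CH(NH2) → 3.

3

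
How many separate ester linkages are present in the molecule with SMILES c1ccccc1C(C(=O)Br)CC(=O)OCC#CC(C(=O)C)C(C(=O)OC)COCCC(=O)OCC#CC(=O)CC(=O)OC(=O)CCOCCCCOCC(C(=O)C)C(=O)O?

Taking each segment in turn:
  C6H5: C6H5– phenyl ring → arene.
  CH(COBr): pendant –C(=O)X: carbonyl C bonded to C and halogen → acyl halide.
  CH2COOCH2: –C(=O)–O–C with C on the carbonyl side → ester.
  C≡C: C≡C triple bond → alkyne.
  CH(COCH3): pendant –COCH3: carbonyl C bonded to two carbons → ketone.
  CH(COOCH3): pendant –COOCH3: carbonyl C bonded to C and –OCH3 → ester.
  CH2OCH2: C–O–C with sp³ carbons on both sides and no adjacent C=O → ether.
  CH2COOCH2: –C(=O)–O–C with C on the carbonyl side → ester.
  C≡C: C≡C triple bond → alkyne.
  CO: –C(=O)– with carbon on both sides → ketone.
  CH2CO-O-COCH2: two acyl groups sharing one oxygen, –C(=O)–O–C(=O)– → anhydride.
  CH2OCH2: C–O–C with sp³ carbons on both sides and no adjacent C=O → ether.
  CH2OCH2: C–O–C with sp³ carbons on both sides and no adjacent C=O → ether.
  CH(COCH3): pendant –COCH3: carbonyl C bonded to two carbons → ketone.
  COOH: –COOH: carbonyl C bonded to –OH and C → carboxylic acid (the –OH is not a separate alcohol).
Ester appears at: CH2COOCH2, CH(COOCH3), CH2COOCH2 → 3.

3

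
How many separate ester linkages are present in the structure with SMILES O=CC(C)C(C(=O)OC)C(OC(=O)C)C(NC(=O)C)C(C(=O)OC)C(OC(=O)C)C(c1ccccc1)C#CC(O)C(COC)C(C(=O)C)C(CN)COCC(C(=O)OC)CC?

5

terminal –CHO: carbonyl C bonded to H and C → aldehyde.
pendant –COOCH3: carbonyl C bonded to C and –OCH3 → ester.
pendant –OC(=O)CH3: an acyloxy group → ester.
pendant –NHC(=O)CH3: N bonded to a carbonyl → amide (not amine).
pendant –COOCH3: carbonyl C bonded to C and –OCH3 → ester.
pendant –OC(=O)CH3: an acyloxy group → ester.
pendant –C6H5: benzene ring → arene.
C≡C triple bond → alkyne.
–OH on an sp³ carbon → alcohol (secondary).
pendant –CH2OCH3: C–O–C linkage → ether.
pendant –COCH3: carbonyl C bonded to two carbons → ketone.
pendant –CH2NH2: N on sp³ C, no adjacent C=O → amine.
C–O–C with sp³ carbons on both sides and no adjacent C=O → ether.
pendant –COOCH3: carbonyl C bonded to C and –OCH3 → ester.
Ester appears at: CH(COOCH3), CH(OCOCH3), CH(COOCH3), CH(OCOCH3), CH(COOCH3) → 5.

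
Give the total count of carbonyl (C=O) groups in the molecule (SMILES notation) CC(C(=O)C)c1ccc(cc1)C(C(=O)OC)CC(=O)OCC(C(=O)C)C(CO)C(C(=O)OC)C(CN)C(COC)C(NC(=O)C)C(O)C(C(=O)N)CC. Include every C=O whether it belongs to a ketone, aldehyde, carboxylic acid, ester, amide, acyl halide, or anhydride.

CH(COCH3): ketone, 1 C=O (running total 1).
CH(COOCH3): ester, 1 C=O (running total 2).
CH2COOCH2: ester, 1 C=O (running total 3).
CH(COCH3): ketone, 1 C=O (running total 4).
CH(COOCH3): ester, 1 C=O (running total 5).
CH(NHCOCH3): amide, 1 C=O (running total 6).
CH(CONH2): amide, 1 C=O (running total 7).

7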